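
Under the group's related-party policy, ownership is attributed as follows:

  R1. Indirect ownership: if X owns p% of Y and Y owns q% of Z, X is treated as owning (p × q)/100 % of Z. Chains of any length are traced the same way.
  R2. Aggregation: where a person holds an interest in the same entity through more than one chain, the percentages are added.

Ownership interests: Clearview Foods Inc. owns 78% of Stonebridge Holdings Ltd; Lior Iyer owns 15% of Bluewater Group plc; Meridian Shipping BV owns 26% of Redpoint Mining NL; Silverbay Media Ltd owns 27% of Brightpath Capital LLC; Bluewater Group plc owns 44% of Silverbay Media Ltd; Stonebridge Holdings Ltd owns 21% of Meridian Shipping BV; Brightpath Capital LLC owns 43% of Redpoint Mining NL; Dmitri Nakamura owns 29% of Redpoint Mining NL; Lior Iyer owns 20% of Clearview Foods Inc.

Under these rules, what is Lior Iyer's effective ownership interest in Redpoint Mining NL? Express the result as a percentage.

1.61802%

Chain via Clearview Foods Inc. → Stonebridge Holdings Ltd → Meridian Shipping BV (R1): 20% × 78% × 21% × 26% = 0.85176% of Redpoint Mining NL.
Chain via Bluewater Group plc → Silverbay Media Ltd → Brightpath Capital LLC (R1): 15% × 44% × 27% × 43% = 0.76626% of Redpoint Mining NL.
Aggregating (R2): 0.85176% + 0.76626% = 1.61802%.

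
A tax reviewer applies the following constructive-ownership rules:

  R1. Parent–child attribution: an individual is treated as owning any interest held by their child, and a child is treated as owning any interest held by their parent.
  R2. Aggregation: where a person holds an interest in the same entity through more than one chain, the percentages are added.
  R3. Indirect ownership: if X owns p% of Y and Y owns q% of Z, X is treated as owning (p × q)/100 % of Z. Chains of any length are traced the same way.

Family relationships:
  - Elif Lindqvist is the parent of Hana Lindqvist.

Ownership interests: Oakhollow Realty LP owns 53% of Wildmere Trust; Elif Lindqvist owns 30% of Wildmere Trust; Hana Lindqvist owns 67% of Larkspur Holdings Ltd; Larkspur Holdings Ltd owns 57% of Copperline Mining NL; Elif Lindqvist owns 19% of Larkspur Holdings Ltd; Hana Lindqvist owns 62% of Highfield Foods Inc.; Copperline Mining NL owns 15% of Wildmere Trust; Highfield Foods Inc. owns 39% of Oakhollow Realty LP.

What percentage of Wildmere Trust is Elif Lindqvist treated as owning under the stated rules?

50.1684%

By parent–child attribution (R1), Elif Lindqvist is treated as also owning Hana Lindqvist's interest in Larkspur Holdings Ltd, giving 19% + 67% = 86%.
By parent–child attribution (R1), Elif Lindqvist is treated as owning Hana Lindqvist's 62% interest in Highfield Foods Inc.
Chain via Larkspur Holdings Ltd → Copperline Mining NL (R3): 86% × 57% × 15% = 7.353% of Wildmere Trust.
Direct interest in Wildmere Trust: 30%.
Chain via Highfield Foods Inc. → Oakhollow Realty LP (R3): 62% × 39% × 53% = 12.8154% of Wildmere Trust.
Aggregating (R2): 7.353% + 30% + 12.8154% = 50.1684%.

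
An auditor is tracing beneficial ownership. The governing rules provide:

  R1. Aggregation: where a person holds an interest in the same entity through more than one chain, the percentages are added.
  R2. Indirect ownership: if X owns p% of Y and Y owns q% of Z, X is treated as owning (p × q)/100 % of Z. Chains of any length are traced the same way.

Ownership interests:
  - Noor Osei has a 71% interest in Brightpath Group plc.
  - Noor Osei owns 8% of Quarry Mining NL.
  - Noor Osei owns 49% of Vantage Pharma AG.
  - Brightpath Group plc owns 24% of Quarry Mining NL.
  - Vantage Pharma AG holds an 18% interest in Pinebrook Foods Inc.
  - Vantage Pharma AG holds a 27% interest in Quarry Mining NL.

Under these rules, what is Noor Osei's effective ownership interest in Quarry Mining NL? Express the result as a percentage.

38.27%

Chain via Vantage Pharma AG (R2): 49% × 27% = 13.23% of Quarry Mining NL.
Chain via Brightpath Group plc (R2): 71% × 24% = 17.04% of Quarry Mining NL.
Direct interest in Quarry Mining NL: 8%.
Aggregating (R1): 13.23% + 17.04% + 8% = 38.27%.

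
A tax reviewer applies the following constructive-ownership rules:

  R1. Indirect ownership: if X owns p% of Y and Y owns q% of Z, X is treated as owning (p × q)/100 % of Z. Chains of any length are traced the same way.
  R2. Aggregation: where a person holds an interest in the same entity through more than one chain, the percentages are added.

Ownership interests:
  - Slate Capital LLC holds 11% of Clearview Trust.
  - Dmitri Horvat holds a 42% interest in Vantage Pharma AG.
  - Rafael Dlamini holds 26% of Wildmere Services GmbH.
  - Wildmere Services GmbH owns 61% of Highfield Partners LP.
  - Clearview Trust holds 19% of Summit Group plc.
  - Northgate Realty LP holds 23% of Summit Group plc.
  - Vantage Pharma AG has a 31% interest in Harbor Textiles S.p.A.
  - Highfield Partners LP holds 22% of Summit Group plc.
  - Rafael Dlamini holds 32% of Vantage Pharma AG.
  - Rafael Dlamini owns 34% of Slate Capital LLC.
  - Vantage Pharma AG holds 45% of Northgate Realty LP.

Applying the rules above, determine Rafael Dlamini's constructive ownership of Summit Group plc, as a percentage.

7.5118%

Chain via Vantage Pharma AG → Northgate Realty LP (R1): 32% × 45% × 23% = 3.312% of Summit Group plc.
Chain via Slate Capital LLC → Clearview Trust (R1): 34% × 11% × 19% = 0.7106% of Summit Group plc.
Chain via Wildmere Services GmbH → Highfield Partners LP (R1): 26% × 61% × 22% = 3.4892% of Summit Group plc.
Aggregating (R2): 3.312% + 0.7106% + 3.4892% = 7.5118%.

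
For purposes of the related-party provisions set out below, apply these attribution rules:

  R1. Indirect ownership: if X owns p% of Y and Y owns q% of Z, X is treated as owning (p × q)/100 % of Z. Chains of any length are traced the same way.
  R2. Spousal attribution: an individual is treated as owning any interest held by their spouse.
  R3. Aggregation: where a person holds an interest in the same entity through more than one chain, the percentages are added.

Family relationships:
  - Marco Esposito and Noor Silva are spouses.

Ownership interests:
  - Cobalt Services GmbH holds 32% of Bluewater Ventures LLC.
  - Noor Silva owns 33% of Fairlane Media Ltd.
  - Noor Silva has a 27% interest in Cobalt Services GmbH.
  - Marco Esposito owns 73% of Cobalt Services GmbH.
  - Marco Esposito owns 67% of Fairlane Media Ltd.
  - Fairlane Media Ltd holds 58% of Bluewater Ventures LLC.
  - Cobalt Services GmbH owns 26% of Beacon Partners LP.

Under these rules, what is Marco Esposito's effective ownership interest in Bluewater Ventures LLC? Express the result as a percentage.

90%

By spousal attribution (R2), Marco Esposito is treated as also owning Noor Silva's interest in Cobalt Services GmbH, giving 73% + 27% = 100%.
By spousal attribution (R2), Marco Esposito is treated as also owning Noor Silva's interest in Fairlane Media Ltd, giving 67% + 33% = 100%.
Chain via Cobalt Services GmbH (R1): 100% × 32% = 32% of Bluewater Ventures LLC.
Chain via Fairlane Media Ltd (R1): 100% × 58% = 58% of Bluewater Ventures LLC.
Aggregating (R3): 32% + 58% = 90%.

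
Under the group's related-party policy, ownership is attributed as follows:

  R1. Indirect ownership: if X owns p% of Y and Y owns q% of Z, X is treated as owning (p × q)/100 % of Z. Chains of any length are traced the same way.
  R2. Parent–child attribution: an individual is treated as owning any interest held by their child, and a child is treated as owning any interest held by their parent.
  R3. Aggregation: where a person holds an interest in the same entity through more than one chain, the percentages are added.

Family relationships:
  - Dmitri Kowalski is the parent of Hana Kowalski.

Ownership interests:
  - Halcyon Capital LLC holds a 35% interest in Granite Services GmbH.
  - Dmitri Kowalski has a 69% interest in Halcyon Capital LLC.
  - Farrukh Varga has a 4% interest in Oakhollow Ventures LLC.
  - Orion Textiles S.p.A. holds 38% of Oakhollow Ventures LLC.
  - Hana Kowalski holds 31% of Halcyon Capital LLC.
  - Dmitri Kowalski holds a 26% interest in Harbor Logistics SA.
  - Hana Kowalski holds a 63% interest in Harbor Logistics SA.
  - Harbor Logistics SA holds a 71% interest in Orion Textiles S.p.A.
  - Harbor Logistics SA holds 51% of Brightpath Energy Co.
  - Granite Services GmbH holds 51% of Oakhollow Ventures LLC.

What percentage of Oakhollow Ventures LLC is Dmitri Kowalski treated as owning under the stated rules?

By parent–child attribution (R2), Dmitri Kowalski is treated as also owning Hana Kowalski's interest in Halcyon Capital LLC, giving 69% + 31% = 100%.
By parent–child attribution (R2), Dmitri Kowalski is treated as also owning Hana Kowalski's interest in Harbor Logistics SA, giving 26% + 63% = 89%.
Chain via Halcyon Capital LLC → Granite Services GmbH (R1): 100% × 35% × 51% = 17.85% of Oakhollow Ventures LLC.
Chain via Harbor Logistics SA → Orion Textiles S.p.A. (R1): 89% × 71% × 38% = 24.0122% of Oakhollow Ventures LLC.
Aggregating (R3): 17.85% + 24.0122% = 41.8622%.

41.8622%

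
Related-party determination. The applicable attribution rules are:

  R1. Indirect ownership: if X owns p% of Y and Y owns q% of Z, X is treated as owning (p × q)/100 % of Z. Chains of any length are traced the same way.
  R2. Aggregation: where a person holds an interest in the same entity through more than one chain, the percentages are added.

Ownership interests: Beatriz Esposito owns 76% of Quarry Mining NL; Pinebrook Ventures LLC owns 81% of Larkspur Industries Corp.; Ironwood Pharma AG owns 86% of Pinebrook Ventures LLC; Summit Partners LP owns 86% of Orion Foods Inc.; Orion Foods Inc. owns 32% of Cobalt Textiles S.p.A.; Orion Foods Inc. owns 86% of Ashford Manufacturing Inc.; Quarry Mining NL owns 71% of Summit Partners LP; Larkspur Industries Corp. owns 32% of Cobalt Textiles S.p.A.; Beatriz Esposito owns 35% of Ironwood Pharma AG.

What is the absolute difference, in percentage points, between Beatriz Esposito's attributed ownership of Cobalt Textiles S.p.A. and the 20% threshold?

2.651712

Chain via Quarry Mining NL → Summit Partners LP → Orion Foods Inc. (R1): 76% × 71% × 86% × 32% = 14.849792% of Cobalt Textiles S.p.A.
Chain via Ironwood Pharma AG → Pinebrook Ventures LLC → Larkspur Industries Corp. (R1): 35% × 86% × 81% × 32% = 7.80192% of Cobalt Textiles S.p.A.
Aggregating (R2): 14.849792% + 7.80192% = 22.651712%.
22.651712% exceeds the 20% threshold by 2.651712 percentage points.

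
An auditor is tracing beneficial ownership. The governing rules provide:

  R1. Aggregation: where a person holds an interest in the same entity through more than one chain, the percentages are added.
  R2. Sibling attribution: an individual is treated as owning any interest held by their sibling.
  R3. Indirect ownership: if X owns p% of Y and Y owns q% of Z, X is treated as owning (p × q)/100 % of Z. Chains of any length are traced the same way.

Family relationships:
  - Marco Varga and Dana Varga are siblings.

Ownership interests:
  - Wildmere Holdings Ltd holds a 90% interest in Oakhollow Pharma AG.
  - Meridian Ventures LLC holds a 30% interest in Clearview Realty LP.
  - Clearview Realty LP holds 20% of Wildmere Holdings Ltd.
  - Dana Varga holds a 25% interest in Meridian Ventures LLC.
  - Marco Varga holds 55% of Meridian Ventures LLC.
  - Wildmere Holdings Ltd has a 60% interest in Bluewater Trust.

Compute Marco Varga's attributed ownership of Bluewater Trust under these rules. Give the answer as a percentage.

2.88%

By sibling attribution (R2), Marco Varga is treated as also owning Dana Varga's interest in Meridian Ventures LLC, giving 55% + 25% = 80%.
Chain via Meridian Ventures LLC → Clearview Realty LP → Wildmere Holdings Ltd (R3): 80% × 30% × 20% × 60% = 2.88% of Bluewater Trust.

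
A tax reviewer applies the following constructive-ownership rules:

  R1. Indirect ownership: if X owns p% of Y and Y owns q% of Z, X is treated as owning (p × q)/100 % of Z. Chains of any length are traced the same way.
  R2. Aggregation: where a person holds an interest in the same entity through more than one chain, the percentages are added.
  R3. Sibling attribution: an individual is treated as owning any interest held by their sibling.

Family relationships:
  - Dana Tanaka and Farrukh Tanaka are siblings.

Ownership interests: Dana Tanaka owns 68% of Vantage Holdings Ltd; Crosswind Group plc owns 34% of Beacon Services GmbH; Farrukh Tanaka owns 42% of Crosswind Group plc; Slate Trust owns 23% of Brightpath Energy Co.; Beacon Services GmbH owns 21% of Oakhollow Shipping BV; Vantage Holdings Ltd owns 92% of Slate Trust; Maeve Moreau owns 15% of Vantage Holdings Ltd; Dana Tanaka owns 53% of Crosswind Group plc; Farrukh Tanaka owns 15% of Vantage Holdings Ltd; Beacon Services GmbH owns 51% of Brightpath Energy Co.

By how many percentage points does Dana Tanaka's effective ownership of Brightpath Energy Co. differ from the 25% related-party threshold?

By sibling attribution (R3), Dana Tanaka is treated as also owning Farrukh Tanaka's interest in Vantage Holdings Ltd, giving 68% + 15% = 83%.
By sibling attribution (R3), Dana Tanaka is treated as also owning Farrukh Tanaka's interest in Crosswind Group plc, giving 53% + 42% = 95%.
Chain via Vantage Holdings Ltd → Slate Trust (R1): 83% × 92% × 23% = 17.5628% of Brightpath Energy Co.
Chain via Crosswind Group plc → Beacon Services GmbH (R1): 95% × 34% × 51% = 16.473% of Brightpath Energy Co.
Aggregating (R2): 17.5628% + 16.473% = 34.0358%.
34.0358% exceeds the 25% threshold by 9.0358 percentage points.

9.0358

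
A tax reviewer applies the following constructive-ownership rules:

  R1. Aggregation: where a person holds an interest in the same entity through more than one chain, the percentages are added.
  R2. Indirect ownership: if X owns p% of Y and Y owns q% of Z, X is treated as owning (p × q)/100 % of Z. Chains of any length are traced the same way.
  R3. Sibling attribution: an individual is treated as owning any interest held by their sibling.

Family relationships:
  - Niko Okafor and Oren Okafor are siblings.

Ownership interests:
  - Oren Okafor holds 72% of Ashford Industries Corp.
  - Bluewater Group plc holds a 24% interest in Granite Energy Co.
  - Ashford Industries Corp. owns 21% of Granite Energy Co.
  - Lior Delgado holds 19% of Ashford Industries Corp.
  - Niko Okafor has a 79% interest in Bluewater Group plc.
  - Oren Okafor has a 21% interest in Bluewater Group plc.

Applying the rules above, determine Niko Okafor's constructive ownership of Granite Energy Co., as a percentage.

39.12%

By sibling attribution (R3), Niko Okafor is treated as also owning Oren Okafor's interest in Bluewater Group plc, giving 79% + 21% = 100%.
By sibling attribution (R3), Niko Okafor is treated as owning Oren Okafor's 72% interest in Ashford Industries Corp.
Chain via Bluewater Group plc (R2): 100% × 24% = 24% of Granite Energy Co.
Chain via Ashford Industries Corp. (R2): 72% × 21% = 15.12% of Granite Energy Co.
Aggregating (R1): 24% + 15.12% = 39.12%.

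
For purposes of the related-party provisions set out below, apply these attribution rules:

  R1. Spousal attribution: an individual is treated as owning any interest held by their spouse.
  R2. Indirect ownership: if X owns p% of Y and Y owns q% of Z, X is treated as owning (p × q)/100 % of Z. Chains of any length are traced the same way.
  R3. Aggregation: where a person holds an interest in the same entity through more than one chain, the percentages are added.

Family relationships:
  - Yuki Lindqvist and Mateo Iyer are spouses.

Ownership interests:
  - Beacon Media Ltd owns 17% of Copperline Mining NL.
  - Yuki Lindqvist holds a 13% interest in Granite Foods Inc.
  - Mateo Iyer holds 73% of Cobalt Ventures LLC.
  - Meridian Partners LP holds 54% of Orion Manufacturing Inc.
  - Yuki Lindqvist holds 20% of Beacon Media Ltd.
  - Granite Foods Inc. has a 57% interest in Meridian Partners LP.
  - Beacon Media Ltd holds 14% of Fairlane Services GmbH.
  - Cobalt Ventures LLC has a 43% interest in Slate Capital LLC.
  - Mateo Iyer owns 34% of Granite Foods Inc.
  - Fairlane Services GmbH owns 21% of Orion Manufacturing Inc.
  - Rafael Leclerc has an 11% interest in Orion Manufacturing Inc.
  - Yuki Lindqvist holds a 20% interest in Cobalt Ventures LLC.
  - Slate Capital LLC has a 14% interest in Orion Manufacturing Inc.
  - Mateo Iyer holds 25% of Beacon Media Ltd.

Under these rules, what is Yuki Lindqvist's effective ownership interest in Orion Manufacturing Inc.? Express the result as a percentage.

21.3882%

By spousal attribution (R1), Yuki Lindqvist is treated as also owning Mateo Iyer's interest in Granite Foods Inc, giving 13% + 34% = 47%.
By spousal attribution (R1), Yuki Lindqvist is treated as also owning Mateo Iyer's interest in Cobalt Ventures LLC, giving 20% + 73% = 93%.
By spousal attribution (R1), Yuki Lindqvist is treated as also owning Mateo Iyer's interest in Beacon Media Ltd, giving 20% + 25% = 45%.
Chain via Granite Foods Inc. → Meridian Partners LP (R2): 47% × 57% × 54% = 14.4666% of Orion Manufacturing Inc.
Chain via Cobalt Ventures LLC → Slate Capital LLC (R2): 93% × 43% × 14% = 5.5986% of Orion Manufacturing Inc.
Chain via Beacon Media Ltd → Fairlane Services GmbH (R2): 45% × 14% × 21% = 1.323% of Orion Manufacturing Inc.
Aggregating (R3): 14.4666% + 5.5986% + 1.323% = 21.3882%.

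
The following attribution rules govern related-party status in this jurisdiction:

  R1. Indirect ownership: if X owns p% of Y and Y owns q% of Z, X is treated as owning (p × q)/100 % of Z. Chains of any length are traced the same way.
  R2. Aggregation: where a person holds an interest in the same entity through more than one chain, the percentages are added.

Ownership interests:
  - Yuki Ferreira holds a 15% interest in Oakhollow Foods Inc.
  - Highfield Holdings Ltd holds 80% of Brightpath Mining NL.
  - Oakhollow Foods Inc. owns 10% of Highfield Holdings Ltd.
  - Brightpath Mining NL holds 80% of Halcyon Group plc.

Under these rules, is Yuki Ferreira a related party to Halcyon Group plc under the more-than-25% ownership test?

Chain via Oakhollow Foods Inc. → Highfield Holdings Ltd → Brightpath Mining NL (R1): 15% × 10% × 80% × 80% = 0.96% of Halcyon Group plc.
0.96% does not exceed the 25% threshold, so Yuki is not a related party to Halcyon Group plc.

No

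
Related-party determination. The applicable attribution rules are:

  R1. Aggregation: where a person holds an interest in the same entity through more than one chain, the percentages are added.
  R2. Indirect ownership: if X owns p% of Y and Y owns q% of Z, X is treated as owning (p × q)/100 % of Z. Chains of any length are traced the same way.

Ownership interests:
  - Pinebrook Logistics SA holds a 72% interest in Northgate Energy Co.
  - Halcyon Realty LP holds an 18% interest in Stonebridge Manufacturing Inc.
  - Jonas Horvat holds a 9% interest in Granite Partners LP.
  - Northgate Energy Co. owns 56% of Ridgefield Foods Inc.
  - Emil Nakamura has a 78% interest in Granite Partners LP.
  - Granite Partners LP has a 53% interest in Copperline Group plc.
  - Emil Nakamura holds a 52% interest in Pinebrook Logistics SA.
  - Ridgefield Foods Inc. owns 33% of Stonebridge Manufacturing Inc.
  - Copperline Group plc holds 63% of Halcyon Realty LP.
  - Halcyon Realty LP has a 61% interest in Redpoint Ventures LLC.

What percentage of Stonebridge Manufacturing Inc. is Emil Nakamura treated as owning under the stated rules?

Chain via Pinebrook Logistics SA → Northgate Energy Co. → Ridgefield Foods Inc. (R2): 52% × 72% × 56% × 33% = 6.918912% of Stonebridge Manufacturing Inc.
Chain via Granite Partners LP → Copperline Group plc → Halcyon Realty LP (R2): 78% × 53% × 63% × 18% = 4.687956% of Stonebridge Manufacturing Inc.
Aggregating (R1): 6.918912% + 4.687956% = 11.606868%.

11.606868%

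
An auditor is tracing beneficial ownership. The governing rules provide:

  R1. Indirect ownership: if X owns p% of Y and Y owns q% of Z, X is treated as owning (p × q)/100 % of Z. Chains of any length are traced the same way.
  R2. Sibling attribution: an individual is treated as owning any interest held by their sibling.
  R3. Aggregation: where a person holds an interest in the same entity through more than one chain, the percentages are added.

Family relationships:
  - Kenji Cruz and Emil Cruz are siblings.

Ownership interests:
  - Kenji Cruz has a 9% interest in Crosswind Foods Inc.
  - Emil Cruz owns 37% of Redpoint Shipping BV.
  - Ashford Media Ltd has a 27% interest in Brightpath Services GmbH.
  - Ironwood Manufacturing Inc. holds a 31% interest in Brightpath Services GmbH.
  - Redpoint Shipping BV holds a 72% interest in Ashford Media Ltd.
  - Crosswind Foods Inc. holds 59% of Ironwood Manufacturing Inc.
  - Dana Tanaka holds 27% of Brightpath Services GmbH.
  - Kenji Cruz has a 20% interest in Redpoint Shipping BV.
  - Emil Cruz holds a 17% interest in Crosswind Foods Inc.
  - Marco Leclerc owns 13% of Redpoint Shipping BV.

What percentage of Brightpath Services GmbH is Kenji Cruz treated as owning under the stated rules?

15.8362%

By sibling attribution (R2), Kenji Cruz is treated as also owning Emil Cruz's interest in Redpoint Shipping BV, giving 20% + 37% = 57%.
By sibling attribution (R2), Kenji Cruz is treated as also owning Emil Cruz's interest in Crosswind Foods Inc, giving 9% + 17% = 26%.
Chain via Redpoint Shipping BV → Ashford Media Ltd (R1): 57% × 72% × 27% = 11.0808% of Brightpath Services GmbH.
Chain via Crosswind Foods Inc. → Ironwood Manufacturing Inc. (R1): 26% × 59% × 31% = 4.7554% of Brightpath Services GmbH.
Aggregating (R3): 11.0808% + 4.7554% = 15.8362%.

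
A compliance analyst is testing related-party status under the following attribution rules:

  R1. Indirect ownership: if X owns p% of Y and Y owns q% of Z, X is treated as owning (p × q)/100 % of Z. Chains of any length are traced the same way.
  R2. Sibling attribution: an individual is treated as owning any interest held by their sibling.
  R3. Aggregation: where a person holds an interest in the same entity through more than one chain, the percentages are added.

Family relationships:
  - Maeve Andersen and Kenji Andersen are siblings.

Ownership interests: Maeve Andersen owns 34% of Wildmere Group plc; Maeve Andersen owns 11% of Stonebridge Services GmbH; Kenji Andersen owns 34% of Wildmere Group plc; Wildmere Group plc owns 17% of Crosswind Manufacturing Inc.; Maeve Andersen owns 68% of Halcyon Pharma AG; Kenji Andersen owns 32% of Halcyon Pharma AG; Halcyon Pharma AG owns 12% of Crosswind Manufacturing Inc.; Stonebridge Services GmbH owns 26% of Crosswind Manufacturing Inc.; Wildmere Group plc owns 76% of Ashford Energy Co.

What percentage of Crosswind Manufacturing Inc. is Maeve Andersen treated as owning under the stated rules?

26.42%

By sibling attribution (R2), Maeve Andersen is treated as also owning Kenji Andersen's interest in Wildmere Group plc, giving 34% + 34% = 68%.
By sibling attribution (R2), Maeve Andersen is treated as also owning Kenji Andersen's interest in Halcyon Pharma AG, giving 68% + 32% = 100%.
Chain via Wildmere Group plc (R1): 68% × 17% = 11.56% of Crosswind Manufacturing Inc.
Chain via Stonebridge Services GmbH (R1): 11% × 26% = 2.86% of Crosswind Manufacturing Inc.
Chain via Halcyon Pharma AG (R1): 100% × 12% = 12% of Crosswind Manufacturing Inc.
Aggregating (R3): 11.56% + 2.86% + 12% = 26.42%.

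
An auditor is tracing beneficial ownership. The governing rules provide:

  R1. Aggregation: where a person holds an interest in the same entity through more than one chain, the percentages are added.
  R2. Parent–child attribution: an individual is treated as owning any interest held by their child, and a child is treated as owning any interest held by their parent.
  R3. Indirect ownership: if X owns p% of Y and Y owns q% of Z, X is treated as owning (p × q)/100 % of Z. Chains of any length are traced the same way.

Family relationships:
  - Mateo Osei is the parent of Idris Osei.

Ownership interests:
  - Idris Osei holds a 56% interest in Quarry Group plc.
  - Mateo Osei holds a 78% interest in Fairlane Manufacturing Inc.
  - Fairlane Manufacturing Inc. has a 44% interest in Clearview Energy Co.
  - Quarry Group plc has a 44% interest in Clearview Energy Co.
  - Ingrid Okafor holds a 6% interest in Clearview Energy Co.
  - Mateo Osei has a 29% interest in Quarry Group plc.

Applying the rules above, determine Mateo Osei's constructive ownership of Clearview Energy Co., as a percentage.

By parent–child attribution (R2), Mateo Osei is treated as also owning Idris Osei's interest in Quarry Group plc, giving 29% + 56% = 85%.
Chain via Fairlane Manufacturing Inc. (R3): 78% × 44% = 34.32% of Clearview Energy Co.
Chain via Quarry Group plc (R3): 85% × 44% = 37.4% of Clearview Energy Co.
Aggregating (R1): 34.32% + 37.4% = 71.72%.

71.72%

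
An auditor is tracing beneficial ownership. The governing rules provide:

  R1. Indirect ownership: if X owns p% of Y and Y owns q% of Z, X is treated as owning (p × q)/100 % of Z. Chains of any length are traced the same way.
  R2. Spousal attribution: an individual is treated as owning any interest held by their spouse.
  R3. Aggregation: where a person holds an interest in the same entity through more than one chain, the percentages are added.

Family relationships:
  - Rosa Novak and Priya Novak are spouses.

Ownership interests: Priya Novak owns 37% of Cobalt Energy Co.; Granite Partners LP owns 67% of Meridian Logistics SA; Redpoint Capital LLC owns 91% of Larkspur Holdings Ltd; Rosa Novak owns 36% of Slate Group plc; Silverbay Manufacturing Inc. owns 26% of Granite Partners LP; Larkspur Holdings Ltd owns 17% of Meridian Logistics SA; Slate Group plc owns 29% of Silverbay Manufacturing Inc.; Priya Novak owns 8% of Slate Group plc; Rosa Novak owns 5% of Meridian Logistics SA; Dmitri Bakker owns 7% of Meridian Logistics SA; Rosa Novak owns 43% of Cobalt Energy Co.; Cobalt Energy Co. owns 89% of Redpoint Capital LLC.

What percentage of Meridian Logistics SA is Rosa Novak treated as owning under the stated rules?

18.237432%

By spousal attribution (R2), Rosa Novak is treated as also owning Priya Novak's interest in Slate Group plc, giving 36% + 8% = 44%.
By spousal attribution (R2), Rosa Novak is treated as also owning Priya Novak's interest in Cobalt Energy Co, giving 43% + 37% = 80%.
Chain via Slate Group plc → Silverbay Manufacturing Inc. → Granite Partners LP (R1): 44% × 29% × 26% × 67% = 2.222792% of Meridian Logistics SA.
Chain via Cobalt Energy Co. → Redpoint Capital LLC → Larkspur Holdings Ltd (R1): 80% × 89% × 91% × 17% = 11.01464% of Meridian Logistics SA.
Direct interest in Meridian Logistics SA: 5%.
Aggregating (R3): 2.222792% + 11.01464% + 5% = 18.237432%.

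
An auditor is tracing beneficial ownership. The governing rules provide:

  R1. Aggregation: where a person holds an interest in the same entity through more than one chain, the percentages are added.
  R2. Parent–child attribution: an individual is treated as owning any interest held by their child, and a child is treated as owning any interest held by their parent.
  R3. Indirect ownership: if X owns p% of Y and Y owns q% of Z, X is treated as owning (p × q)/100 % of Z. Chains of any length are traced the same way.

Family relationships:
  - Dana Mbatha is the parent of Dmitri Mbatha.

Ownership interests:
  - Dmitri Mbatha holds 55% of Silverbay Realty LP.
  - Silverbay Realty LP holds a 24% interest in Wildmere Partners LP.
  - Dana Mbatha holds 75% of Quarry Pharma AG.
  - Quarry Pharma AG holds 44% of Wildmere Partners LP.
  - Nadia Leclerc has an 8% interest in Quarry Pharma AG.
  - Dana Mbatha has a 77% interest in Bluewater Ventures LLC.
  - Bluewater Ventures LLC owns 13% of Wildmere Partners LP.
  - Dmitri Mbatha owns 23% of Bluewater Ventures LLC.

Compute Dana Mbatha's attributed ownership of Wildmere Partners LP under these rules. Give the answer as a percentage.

59.2%

By parent–child attribution (R2), Dana Mbatha is treated as also owning Dmitri Mbatha's interest in Bluewater Ventures LLC, giving 77% + 23% = 100%.
By parent–child attribution (R2), Dana Mbatha is treated as owning Dmitri Mbatha's 55% interest in Silverbay Realty LP.
Chain via Quarry Pharma AG (R3): 75% × 44% = 33% of Wildmere Partners LP.
Chain via Bluewater Ventures LLC (R3): 100% × 13% = 13% of Wildmere Partners LP.
Chain via Silverbay Realty LP (R3): 55% × 24% = 13.2% of Wildmere Partners LP.
Aggregating (R1): 33% + 13% + 13.2% = 59.2%.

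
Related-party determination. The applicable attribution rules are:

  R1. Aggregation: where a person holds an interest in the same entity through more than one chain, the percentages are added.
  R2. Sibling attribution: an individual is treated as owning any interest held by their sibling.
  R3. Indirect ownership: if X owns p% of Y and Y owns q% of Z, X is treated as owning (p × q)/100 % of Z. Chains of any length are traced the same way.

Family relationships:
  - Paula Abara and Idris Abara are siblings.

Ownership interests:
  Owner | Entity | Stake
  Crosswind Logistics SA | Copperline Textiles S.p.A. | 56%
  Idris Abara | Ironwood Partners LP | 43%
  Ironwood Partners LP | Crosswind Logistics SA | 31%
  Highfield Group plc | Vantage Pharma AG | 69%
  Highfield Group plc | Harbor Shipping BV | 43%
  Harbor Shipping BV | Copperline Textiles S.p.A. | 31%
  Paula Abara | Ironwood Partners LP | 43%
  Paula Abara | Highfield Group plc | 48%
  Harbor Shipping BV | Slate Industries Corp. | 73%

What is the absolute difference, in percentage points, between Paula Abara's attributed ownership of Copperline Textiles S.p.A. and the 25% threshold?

3.672

By sibling attribution (R2), Paula Abara is treated as also owning Idris Abara's interest in Ironwood Partners LP, giving 43% + 43% = 86%.
Chain via Ironwood Partners LP → Crosswind Logistics SA (R3): 86% × 31% × 56% = 14.9296% of Copperline Textiles S.p.A.
Chain via Highfield Group plc → Harbor Shipping BV (R3): 48% × 43% × 31% = 6.3984% of Copperline Textiles S.p.A.
Aggregating (R1): 14.9296% + 6.3984% = 21.328%.
21.328% falls short of the 25% threshold by 3.672 percentage points.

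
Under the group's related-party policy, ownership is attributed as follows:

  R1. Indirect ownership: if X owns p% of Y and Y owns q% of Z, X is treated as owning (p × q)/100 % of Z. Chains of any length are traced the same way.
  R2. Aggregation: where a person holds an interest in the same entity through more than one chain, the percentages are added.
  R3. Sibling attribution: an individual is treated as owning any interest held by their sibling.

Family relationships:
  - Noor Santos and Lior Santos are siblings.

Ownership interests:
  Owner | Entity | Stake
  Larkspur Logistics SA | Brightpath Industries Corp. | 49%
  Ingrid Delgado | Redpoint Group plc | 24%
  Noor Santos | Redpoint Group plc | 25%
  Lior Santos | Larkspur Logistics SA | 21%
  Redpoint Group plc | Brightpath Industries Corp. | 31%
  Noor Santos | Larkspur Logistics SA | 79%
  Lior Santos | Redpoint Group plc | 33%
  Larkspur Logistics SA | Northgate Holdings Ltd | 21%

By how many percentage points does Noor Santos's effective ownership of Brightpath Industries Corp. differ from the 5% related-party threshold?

By sibling attribution (R3), Noor Santos is treated as also owning Lior Santos's interest in Larkspur Logistics SA, giving 79% + 21% = 100%.
By sibling attribution (R3), Noor Santos is treated as also owning Lior Santos's interest in Redpoint Group plc, giving 25% + 33% = 58%.
Chain via Larkspur Logistics SA (R1): 100% × 49% = 49% of Brightpath Industries Corp.
Chain via Redpoint Group plc (R1): 58% × 31% = 17.98% of Brightpath Industries Corp.
Aggregating (R2): 49% + 17.98% = 66.98%.
66.98% exceeds the 5% threshold by 61.98 percentage points.

61.98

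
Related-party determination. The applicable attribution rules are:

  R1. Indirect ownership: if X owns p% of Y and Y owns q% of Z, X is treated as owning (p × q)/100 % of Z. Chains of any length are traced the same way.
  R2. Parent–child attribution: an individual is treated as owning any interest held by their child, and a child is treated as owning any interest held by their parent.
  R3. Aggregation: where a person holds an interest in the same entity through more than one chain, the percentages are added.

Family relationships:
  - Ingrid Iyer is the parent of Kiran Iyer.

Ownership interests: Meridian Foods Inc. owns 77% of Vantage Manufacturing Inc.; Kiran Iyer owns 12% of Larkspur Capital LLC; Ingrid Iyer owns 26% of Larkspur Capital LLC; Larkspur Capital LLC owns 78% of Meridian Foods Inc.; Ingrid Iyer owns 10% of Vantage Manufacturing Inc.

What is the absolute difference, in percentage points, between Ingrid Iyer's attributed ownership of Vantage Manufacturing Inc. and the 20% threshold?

12.8228

By parent–child attribution (R2), Ingrid Iyer is treated as also owning Kiran Iyer's interest in Larkspur Capital LLC, giving 26% + 12% = 38%.
Chain via Larkspur Capital LLC → Meridian Foods Inc. (R1): 38% × 78% × 77% = 22.8228% of Vantage Manufacturing Inc.
Direct interest in Vantage Manufacturing Inc: 10%.
Aggregating (R3): 22.8228% + 10% = 32.8228%.
32.8228% exceeds the 20% threshold by 12.8228 percentage points.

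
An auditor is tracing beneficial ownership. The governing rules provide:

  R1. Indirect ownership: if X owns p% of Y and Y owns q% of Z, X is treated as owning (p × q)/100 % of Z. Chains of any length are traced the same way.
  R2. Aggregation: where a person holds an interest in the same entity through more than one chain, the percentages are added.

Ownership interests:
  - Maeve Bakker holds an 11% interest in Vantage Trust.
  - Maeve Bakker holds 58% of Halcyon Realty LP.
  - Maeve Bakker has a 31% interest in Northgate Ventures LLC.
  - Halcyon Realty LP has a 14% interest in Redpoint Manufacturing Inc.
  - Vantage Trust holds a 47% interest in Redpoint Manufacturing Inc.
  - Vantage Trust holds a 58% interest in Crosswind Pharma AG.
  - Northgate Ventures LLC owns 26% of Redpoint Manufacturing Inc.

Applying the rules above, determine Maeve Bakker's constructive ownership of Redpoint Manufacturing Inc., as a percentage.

21.35%

Chain via Northgate Ventures LLC (R1): 31% × 26% = 8.06% of Redpoint Manufacturing Inc.
Chain via Halcyon Realty LP (R1): 58% × 14% = 8.12% of Redpoint Manufacturing Inc.
Chain via Vantage Trust (R1): 11% × 47% = 5.17% of Redpoint Manufacturing Inc.
Aggregating (R2): 8.06% + 8.12% + 5.17% = 21.35%.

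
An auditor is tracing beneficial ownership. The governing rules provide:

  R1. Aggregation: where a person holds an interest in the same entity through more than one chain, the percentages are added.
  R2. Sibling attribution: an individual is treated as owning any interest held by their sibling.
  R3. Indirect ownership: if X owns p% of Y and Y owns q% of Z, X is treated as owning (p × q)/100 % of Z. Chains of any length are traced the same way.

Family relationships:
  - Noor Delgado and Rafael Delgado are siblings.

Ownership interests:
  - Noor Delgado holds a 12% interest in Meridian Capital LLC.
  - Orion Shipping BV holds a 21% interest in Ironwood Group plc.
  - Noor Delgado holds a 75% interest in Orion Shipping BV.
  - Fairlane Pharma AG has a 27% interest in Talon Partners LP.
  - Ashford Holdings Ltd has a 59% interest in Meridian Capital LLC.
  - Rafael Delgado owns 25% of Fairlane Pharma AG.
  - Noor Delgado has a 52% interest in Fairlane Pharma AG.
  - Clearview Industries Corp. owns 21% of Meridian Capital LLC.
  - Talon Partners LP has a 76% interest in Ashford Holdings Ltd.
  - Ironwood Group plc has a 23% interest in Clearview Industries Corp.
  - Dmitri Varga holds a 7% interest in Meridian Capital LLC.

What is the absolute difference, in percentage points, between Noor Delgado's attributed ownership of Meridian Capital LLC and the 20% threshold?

2.082961

By sibling attribution (R2), Noor Delgado is treated as also owning Rafael Delgado's interest in Fairlane Pharma AG, giving 52% + 25% = 77%.
Chain via Fairlane Pharma AG → Talon Partners LP → Ashford Holdings Ltd (R3): 77% × 27% × 76% × 59% = 9.322236% of Meridian Capital LLC.
Chain via Orion Shipping BV → Ironwood Group plc → Clearview Industries Corp. (R3): 75% × 21% × 23% × 21% = 0.760725% of Meridian Capital LLC.
Direct interest in Meridian Capital LLC: 12%.
Aggregating (R1): 9.322236% + 0.760725% + 12% = 22.082961%.
22.082961% exceeds the 20% threshold by 2.082961 percentage points.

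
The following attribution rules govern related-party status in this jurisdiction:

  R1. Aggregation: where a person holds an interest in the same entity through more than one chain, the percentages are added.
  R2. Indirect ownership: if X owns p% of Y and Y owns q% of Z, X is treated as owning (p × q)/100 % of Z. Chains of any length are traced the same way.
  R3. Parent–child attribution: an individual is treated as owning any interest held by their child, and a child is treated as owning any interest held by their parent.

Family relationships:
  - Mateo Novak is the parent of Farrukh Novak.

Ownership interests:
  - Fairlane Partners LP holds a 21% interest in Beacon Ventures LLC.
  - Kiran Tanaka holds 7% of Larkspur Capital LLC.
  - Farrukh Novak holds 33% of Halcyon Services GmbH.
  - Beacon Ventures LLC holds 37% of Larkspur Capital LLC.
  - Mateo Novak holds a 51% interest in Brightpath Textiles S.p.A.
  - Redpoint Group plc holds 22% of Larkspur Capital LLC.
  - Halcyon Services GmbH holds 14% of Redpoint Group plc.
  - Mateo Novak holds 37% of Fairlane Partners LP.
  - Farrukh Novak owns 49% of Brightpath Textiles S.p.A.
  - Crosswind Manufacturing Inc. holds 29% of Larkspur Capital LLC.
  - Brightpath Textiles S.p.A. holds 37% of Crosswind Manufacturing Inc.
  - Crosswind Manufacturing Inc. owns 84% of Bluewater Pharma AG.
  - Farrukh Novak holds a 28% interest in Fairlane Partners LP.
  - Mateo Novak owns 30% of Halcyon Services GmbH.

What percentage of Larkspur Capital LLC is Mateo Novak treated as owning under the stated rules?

17.7209%

By parent–child attribution (R3), Mateo Novak is treated as also owning Farrukh Novak's interest in Brightpath Textiles S.p.A, giving 51% + 49% = 100%.
By parent–child attribution (R3), Mateo Novak is treated as also owning Farrukh Novak's interest in Fairlane Partners LP, giving 37% + 28% = 65%.
By parent–child attribution (R3), Mateo Novak is treated as also owning Farrukh Novak's interest in Halcyon Services GmbH, giving 30% + 33% = 63%.
Chain via Brightpath Textiles S.p.A. → Crosswind Manufacturing Inc. (R2): 100% × 37% × 29% = 10.73% of Larkspur Capital LLC.
Chain via Fairlane Partners LP → Beacon Ventures LLC (R2): 65% × 21% × 37% = 5.0505% of Larkspur Capital LLC.
Chain via Halcyon Services GmbH → Redpoint Group plc (R2): 63% × 14% × 22% = 1.9404% of Larkspur Capital LLC.
Aggregating (R1): 10.73% + 5.0505% + 1.9404% = 17.7209%.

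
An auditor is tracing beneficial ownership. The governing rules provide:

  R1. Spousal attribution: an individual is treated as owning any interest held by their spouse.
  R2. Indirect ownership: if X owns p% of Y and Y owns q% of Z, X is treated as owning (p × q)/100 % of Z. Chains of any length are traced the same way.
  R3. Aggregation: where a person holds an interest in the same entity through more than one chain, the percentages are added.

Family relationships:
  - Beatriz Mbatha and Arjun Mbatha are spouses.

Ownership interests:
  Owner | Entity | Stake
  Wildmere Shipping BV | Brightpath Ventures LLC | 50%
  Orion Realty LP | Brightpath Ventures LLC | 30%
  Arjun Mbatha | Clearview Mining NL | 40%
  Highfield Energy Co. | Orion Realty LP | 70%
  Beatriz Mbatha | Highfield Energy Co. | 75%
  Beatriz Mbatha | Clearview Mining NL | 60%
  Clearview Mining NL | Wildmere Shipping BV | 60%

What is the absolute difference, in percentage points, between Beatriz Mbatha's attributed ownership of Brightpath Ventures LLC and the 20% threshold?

By spousal attribution (R1), Beatriz Mbatha is treated as also owning Arjun Mbatha's interest in Clearview Mining NL, giving 60% + 40% = 100%.
Chain via Highfield Energy Co. → Orion Realty LP (R2): 75% × 70% × 30% = 15.75% of Brightpath Ventures LLC.
Chain via Clearview Mining NL → Wildmere Shipping BV (R2): 100% × 60% × 50% = 30% of Brightpath Ventures LLC.
Aggregating (R3): 15.75% + 30% = 45.75%.
45.75% exceeds the 20% threshold by 25.75 percentage points.

25.75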